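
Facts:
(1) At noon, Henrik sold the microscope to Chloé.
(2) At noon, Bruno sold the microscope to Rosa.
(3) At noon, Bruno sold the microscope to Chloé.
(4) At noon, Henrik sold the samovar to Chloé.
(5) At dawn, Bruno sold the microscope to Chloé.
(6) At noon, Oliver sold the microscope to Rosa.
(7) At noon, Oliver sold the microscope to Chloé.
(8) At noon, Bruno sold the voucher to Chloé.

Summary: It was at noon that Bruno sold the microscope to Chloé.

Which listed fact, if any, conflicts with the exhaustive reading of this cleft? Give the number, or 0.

The cleft puts "at noon" in focus and presupposes the open proposition with Bruno as agent and the microscope as thing and Chloé as recipient.
Exhaustivity: at noon is the only setting satisfying that background.
But fact (5) also has Bruno as agent and the microscope as thing and Chloé as recipient, with setting = at dawn — so the exhaustive reading fails.

5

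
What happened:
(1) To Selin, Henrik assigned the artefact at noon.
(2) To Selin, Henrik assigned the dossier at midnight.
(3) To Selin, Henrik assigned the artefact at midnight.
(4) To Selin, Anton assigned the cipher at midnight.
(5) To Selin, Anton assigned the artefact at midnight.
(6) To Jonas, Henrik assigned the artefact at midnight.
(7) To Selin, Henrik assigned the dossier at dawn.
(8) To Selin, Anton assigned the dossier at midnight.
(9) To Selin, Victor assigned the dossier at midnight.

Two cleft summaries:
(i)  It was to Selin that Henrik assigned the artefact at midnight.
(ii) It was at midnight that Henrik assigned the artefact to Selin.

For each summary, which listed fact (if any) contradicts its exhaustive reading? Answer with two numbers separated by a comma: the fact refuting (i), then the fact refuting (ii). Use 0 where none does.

Summary (i) focuses "Selin" (the recipient); background same agent, thing, setting (Henrik / the artefact / at midnight). Fact (6) matches that background with recipient = Jonas — refutes (i).
Summary (ii) focuses "at midnight" (the setting); background same agent, thing, recipient (Henrik / the artefact / Selin). Fact (1) matches that background with setting = at noon — refutes (ii).

6, 1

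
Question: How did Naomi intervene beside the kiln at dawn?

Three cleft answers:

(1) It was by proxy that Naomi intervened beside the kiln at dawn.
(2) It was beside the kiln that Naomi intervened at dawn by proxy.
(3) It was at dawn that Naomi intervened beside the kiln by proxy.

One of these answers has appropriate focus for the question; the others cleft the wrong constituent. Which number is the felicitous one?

The question word "how" targets the manner.
Option (1) clefts "by proxy" — that matches what the question asks about.
Option (2) clefts "beside the kiln" — the location, not what was asked.
Option (3) clefts "at dawn" — the time, not what was asked.
So the congruent reply is (1).

1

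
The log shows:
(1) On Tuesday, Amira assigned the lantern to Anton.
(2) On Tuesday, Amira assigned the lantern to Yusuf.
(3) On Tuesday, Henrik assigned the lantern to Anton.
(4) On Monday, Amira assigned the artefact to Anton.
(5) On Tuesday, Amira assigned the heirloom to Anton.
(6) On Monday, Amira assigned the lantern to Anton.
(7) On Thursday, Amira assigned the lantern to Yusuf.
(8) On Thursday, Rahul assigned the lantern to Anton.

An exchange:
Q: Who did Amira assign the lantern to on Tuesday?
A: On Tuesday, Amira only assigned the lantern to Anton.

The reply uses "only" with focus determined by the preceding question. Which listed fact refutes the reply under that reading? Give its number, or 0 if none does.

2

Answering "Who did ... to ...?" puts focus on the recipient — here, "Anton".
So "only" ranges over recipients; the rest (Amira as agent and the lantern as thing and on Tuesday as setting) is presupposed.
Fact (2) shares the background with a different recipient (Yusuf) — counterexample.
(Fact (6) would refute a reading with focus on the setting — but that is not what the question asks.)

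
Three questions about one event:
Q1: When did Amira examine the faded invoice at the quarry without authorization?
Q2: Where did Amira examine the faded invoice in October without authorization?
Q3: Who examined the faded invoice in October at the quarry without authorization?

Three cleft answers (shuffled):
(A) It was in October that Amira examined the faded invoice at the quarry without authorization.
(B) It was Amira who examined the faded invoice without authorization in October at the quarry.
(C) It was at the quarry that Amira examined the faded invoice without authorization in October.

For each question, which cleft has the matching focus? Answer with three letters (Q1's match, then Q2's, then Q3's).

Q1 asks about the time; cleft (A) focuses "in October", which is the time — so Q1 → A.
Q2 asks about the location; cleft (C) focuses "at the quarry", which is the location — so Q2 → C.
Q3 asks about the subject (agent); cleft (B) focuses "Amira", which is the subject (agent) — so Q3 → B.
Mapping: Q1→A, Q2→C, Q3→B.

ACB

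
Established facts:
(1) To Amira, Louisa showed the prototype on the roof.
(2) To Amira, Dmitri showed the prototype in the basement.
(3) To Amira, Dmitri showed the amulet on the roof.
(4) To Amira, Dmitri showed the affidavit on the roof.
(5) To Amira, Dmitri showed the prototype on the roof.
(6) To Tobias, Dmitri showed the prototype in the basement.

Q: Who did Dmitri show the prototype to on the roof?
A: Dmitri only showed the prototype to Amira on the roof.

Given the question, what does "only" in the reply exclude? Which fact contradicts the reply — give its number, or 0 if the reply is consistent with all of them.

The question "Who did ... to ...?" targets the recipient, so in the reply the focus falls on "Amira".
"Only" then excludes alternative recipients while the background — same agent, thing, setting (Dmitri / the prototype / on the roof) — is held fixed.
No fact keeps same agent, thing, setting (Dmitri / the prototype / on the roof) while changing the recipient; every other fact differs on something backgrounded. The reply stands.
(Fact (2) would refute a reading with focus on the setting — but that is not what the question asks.)

0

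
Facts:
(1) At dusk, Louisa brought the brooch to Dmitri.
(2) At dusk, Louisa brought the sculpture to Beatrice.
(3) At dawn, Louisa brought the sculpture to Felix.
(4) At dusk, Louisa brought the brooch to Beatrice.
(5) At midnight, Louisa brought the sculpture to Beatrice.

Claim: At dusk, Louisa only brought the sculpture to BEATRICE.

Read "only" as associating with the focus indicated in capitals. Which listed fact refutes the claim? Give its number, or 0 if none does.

Focus (in capitals) is "Beatrice" — the recipient. "Only" excludes alternative recipients while holding fixed agent = Louisa, thing = the sculpture, setting = at dusk.
No fact matches agent = Louisa, thing = the sculpture, setting = at dusk with a different recipient — every other fact differs on at least one backgrounded slot. So no fact refutes it.

0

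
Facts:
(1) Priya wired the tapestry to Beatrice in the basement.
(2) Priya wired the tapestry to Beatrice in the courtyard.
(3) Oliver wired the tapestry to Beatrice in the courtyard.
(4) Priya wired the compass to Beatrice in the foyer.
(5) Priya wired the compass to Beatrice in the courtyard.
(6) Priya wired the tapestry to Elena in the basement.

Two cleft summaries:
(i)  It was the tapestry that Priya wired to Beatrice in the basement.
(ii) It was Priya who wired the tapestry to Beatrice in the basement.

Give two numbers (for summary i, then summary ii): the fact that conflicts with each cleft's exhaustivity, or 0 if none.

0, 0

Summary (i) focuses "the tapestry" (the thing); background same agent, recipient, setting (Priya / Beatrice / in the basement). No fact matches that background with a different thing, so 0.
Summary (ii) focuses "Priya" (the agent); background same thing, recipient, setting (the tapestry / Beatrice / in the basement). No fact matches that background with a different agent, so 0.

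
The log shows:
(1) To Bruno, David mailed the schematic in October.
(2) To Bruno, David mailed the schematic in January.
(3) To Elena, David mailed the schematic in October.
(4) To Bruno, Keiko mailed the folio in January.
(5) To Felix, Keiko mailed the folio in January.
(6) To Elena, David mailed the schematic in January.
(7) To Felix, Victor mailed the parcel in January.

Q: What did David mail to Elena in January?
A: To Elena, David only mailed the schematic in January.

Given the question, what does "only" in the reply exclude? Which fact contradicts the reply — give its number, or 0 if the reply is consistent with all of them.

0

The question "What did ...?" targets the thing, so in the reply the focus falls on "the schematic".
So "only" ranges over things; the rest (same agent, recipient, setting (David / Elena / in January)) is presupposed.
No fact keeps same agent, recipient, setting (David / Elena / in January) while changing the thing; every other fact differs on something backgrounded. The reply stands.
(Fact (2) would refute a reading with focus on the recipient — but that is not what the question asks.)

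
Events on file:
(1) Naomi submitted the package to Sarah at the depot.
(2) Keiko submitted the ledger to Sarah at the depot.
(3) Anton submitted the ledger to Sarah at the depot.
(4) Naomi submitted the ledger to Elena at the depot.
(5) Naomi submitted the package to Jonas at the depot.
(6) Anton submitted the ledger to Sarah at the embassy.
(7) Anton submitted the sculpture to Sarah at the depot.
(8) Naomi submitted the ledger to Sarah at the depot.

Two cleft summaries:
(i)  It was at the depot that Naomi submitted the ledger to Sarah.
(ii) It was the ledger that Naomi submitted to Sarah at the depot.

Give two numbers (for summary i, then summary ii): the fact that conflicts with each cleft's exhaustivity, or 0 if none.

(i): focus "at the depot". No fact shares Naomi as agent and the ledger as thing and Sarah as recipient with a different setting. 0.
(ii): focus "the ledger". Looking for Naomi as agent and Sarah as recipient and at the depot as setting with some other thing — fact (1) has the package there. Refuted.

0, 1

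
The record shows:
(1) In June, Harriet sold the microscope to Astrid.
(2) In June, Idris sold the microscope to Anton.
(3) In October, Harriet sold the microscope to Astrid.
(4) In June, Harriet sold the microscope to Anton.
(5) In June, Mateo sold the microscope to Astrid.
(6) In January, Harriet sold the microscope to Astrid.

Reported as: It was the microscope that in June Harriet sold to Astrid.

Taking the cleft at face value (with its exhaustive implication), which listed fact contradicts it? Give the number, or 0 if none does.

0

Focus of the cleft: "the microscope" (the thing). Presupposed background: same agent, recipient, setting (Harriet / Astrid / in June).
Exhaustivity: the microscope is the only thing satisfying that background.
No listed fact matches the background with a different thing. Exhaustivity holds.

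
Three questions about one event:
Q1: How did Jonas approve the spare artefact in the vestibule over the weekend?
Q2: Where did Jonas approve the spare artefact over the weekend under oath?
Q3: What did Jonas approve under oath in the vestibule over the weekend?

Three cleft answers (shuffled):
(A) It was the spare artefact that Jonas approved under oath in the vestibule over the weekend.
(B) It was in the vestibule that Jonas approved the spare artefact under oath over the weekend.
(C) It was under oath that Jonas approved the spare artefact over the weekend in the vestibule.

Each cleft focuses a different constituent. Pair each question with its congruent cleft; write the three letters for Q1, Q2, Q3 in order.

Q1 asks about the manner; cleft (C) focuses "under oath", which is the manner — so Q1 → C.
Q2 asks about the location; cleft (B) focuses "in the vestibule", which is the location — so Q2 → B.
Q3 asks about the direct object; cleft (A) focuses "the spare artefact", which is the direct object — so Q3 → A.
Mapping: Q1→C, Q2→B, Q3→A.

CBA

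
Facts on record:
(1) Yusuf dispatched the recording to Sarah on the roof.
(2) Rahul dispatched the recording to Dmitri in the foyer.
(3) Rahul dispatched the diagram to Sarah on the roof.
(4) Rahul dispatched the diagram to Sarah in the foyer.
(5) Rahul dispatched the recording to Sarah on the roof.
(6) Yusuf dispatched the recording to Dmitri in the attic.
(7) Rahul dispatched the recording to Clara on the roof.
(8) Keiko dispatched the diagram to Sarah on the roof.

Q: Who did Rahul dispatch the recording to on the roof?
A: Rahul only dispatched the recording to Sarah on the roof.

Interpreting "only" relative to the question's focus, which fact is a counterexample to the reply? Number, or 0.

The question "Who did ... to ...?" targets the recipient, so in the reply the focus falls on "Sarah".
"Only" then excludes alternative recipients while the background — agent = Rahul, thing = the recording, setting = on the roof — is held fixed.
Fact (7) shares the background with a different recipient (Clara) — counterexample.
(Fact (3) would refute a reading with focus on the thing — but that is not what the question asks.)

7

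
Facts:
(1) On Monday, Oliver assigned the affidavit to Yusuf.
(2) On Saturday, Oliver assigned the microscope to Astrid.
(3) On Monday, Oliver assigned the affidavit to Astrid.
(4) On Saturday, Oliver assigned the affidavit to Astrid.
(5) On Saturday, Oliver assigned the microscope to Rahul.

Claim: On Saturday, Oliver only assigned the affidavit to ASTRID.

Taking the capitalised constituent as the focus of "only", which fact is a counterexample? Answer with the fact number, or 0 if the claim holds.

Focus (in capitals) is "Astrid" — the recipient. "Only" excludes alternative recipients while holding fixed Oliver as agent and the affidavit as thing and on Saturday as setting.
No fact matches Oliver as agent and the affidavit as thing and on Saturday as setting with a different recipient — every other fact differs on at least one backgrounded slot. So no fact refutes it.

0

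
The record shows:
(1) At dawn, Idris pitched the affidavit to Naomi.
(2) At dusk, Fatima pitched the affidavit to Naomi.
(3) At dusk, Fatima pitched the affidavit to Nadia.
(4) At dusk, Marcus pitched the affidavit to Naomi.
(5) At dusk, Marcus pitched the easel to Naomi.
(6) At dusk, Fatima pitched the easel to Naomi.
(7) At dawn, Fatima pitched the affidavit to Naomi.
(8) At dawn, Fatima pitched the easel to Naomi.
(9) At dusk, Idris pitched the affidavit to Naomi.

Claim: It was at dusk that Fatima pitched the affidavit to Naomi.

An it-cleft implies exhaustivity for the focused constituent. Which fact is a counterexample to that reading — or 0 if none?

The cleft puts "at dusk" in focus and presupposes the open proposition with same agent, thing, recipient (Fatima / the affidavit / Naomi).
Exhaustivity: at dusk is the only setting satisfying that background.
But fact (7) also has same agent, thing, recipient (Fatima / the affidavit / Naomi), with setting = at dawn — so the exhaustive reading fails.

7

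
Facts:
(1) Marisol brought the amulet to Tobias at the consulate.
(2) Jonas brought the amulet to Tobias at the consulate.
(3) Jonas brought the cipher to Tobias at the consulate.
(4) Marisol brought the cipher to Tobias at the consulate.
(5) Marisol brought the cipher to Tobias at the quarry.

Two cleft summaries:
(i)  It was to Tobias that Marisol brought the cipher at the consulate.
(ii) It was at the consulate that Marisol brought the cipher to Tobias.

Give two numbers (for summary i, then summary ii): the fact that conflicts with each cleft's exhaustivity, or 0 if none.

0, 5

Summary (i) focuses "Tobias" (the recipient); background agent = Marisol, thing = the cipher, setting = at the consulate. No fact matches that background with a different recipient, so 0.
Summary (ii) focuses "at the consulate" (the setting); background agent = Marisol, thing = the cipher, recipient = Tobias. Fact (5) matches that background with setting = at the quarry — refutes (ii).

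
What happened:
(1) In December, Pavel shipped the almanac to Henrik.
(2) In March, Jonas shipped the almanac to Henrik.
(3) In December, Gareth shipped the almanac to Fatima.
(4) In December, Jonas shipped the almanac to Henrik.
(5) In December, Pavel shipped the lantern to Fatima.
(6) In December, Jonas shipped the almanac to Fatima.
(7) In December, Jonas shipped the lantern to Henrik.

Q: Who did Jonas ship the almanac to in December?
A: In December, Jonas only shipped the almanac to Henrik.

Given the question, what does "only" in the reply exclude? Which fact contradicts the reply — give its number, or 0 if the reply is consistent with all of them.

6

The question "Who did ... to ...?" targets the recipient, so in the reply the focus falls on "Henrik".
So "only" ranges over recipients; the rest (Jonas as agent and the almanac as thing and in December as setting) is presupposed.
Fact (6) shares the background with a different recipient (Fatima) — counterexample.
(Fact (7) would refute a reading with focus on the thing — but that is not what the question asks.)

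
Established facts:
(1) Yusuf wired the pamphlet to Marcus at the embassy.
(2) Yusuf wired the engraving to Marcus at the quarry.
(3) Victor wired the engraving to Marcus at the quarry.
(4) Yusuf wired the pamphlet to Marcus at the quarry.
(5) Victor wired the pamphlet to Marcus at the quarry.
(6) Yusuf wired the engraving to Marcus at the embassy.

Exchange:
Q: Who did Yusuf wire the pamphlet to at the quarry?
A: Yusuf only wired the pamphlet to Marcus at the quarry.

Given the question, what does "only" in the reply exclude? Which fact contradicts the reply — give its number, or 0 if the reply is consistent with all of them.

Answering "Who did ... to ...?" puts focus on the recipient — here, "Marcus".
"Only" then excludes alternative recipients while the background — agent = Yusuf, thing = the pamphlet, setting = at the quarry — is held fixed.
No fact keeps agent = Yusuf, thing = the pamphlet, setting = at the quarry while changing the recipient; every other fact differs on something backgrounded. The reply stands.
(Fact (2) would refute a reading with focus on the thing — but that is not what the question asks.)

0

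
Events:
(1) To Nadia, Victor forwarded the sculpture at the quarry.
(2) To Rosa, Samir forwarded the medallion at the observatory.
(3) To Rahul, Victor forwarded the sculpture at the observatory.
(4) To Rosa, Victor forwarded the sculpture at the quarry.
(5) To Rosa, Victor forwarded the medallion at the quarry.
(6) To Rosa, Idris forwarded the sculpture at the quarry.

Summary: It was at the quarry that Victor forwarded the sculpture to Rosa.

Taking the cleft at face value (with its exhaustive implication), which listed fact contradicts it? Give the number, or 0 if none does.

The cleft puts "at the quarry" in focus and presupposes the open proposition with agent = Victor, thing = the sculpture, recipient = Rosa.
The exhaustive reading says no other setting fits that background.
No listed fact matches the background with a different setting. Exhaustivity holds.

0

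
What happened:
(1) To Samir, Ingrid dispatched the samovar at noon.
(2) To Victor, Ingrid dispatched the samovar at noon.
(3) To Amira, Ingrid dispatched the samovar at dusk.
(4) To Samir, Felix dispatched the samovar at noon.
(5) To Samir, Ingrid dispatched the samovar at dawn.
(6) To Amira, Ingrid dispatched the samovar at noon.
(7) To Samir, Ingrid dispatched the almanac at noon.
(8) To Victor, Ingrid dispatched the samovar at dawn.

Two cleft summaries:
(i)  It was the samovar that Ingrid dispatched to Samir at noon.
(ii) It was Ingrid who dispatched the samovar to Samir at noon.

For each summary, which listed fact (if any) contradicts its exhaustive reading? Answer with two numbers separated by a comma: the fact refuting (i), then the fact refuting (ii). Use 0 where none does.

7, 4

Summary (i) focuses "the samovar" (the thing); background same agent, recipient, setting (Ingrid / Samir / at noon). Fact (7) matches that background with thing = the almanac — refutes (i).
Summary (ii) focuses "Ingrid" (the agent); background same thing, recipient, setting (the samovar / Samir / at noon). Fact (4) matches that background with agent = Felix — refutes (ii).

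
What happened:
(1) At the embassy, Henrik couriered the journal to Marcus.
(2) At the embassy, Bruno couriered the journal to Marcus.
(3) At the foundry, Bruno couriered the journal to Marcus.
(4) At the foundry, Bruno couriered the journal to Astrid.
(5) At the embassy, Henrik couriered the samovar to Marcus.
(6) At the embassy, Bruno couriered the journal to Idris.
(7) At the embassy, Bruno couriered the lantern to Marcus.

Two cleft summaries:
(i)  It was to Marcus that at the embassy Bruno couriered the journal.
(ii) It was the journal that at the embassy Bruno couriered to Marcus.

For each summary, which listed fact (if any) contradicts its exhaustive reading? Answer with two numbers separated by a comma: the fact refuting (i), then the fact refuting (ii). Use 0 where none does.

6, 7

(i): focus "Marcus". Looking for Bruno as agent and the journal as thing and at the embassy as setting with some other recipient — fact (6) has Idris there. Refuted.
(ii): focus "the journal". Looking for Bruno as agent and Marcus as recipient and at the embassy as setting with some other thing — fact (7) has the lantern there. Refuted.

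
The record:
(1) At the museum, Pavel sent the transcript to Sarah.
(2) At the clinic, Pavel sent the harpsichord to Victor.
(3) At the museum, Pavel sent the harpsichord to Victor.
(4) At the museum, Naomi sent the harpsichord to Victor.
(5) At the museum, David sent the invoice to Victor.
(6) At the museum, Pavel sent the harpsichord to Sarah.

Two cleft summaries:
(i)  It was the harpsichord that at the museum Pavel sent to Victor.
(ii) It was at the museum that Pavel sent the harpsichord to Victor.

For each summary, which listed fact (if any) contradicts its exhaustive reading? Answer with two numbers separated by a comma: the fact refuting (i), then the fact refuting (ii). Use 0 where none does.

Summary (i) focuses "the harpsichord" (the thing); background same agent, recipient, setting (Pavel / Victor / at the museum). No fact matches that background with a different thing, so 0.
Summary (ii) focuses "at the museum" (the setting); background same agent, thing, recipient (Pavel / the harpsichord / Victor). Fact (2) matches that background with setting = at the clinic — refutes (ii).

0, 2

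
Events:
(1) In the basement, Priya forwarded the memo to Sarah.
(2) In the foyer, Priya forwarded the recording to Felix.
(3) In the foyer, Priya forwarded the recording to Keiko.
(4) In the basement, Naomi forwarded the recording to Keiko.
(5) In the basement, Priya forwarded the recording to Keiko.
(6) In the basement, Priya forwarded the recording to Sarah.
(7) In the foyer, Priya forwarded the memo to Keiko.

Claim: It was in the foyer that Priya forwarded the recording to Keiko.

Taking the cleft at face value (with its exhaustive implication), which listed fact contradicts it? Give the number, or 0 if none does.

5

Focus of the cleft: "in the foyer" (the setting). Presupposed background: Priya as agent and the recording as thing and Keiko as recipient.
The exhaustive reading says no other setting fits that background.
Fact (5) shares the background but with setting = in the basement; exhaustivity is violated.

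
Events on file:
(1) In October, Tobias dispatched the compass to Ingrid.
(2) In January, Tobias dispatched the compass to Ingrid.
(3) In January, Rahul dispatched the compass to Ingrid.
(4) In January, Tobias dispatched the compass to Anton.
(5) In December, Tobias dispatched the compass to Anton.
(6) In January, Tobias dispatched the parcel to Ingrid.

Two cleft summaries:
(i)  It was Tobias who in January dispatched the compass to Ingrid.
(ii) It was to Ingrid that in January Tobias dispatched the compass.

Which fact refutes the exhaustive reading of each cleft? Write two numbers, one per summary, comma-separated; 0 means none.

Summary (i) focuses "Tobias" (the agent); background same thing, recipient, setting (the compass / Ingrid / in January). Fact (3) matches that background with agent = Rahul — refutes (i).
Summary (ii) focuses "Ingrid" (the recipient); background same agent, thing, setting (Tobias / the compass / in January). Fact (4) matches that background with recipient = Anton — refutes (ii).

3, 4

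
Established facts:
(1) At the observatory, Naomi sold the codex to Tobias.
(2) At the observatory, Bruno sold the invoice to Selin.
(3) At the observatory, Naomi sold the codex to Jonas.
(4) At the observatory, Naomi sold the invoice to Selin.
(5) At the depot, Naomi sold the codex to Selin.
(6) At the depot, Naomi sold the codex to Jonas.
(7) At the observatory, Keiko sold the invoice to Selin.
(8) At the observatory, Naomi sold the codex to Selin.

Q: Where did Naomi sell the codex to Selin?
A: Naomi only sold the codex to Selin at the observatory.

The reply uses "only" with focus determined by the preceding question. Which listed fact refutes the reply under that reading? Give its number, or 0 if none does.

Answering "Where did ...?" puts focus on the setting — here, "at the observatory".
So "only" ranges over settings; the rest (Naomi as agent and the codex as thing and Selin as recipient) is presupposed.
Fact (5) shares the background with a different setting (at the depot) — counterexample.
(Fact (4) would refute a reading with focus on the thing — but that is not what the question asks.)

5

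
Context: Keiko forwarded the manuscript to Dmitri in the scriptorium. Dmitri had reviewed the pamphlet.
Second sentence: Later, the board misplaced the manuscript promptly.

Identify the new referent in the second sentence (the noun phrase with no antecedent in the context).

"the manuscript" in the second sentence is given — already mentioned in the context.
"the board" has no antecedent in the context; it is discourse-new.

the board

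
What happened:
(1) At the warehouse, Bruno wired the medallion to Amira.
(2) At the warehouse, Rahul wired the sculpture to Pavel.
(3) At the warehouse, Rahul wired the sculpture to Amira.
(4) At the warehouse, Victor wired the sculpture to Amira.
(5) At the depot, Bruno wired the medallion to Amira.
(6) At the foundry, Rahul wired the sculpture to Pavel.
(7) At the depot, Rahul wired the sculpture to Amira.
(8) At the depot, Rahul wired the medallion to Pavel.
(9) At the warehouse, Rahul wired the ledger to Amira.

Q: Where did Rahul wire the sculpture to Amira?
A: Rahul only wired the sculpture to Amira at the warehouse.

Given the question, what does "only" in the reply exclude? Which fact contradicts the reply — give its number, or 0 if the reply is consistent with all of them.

7

Answering "Where did ...?" puts focus on the setting — here, "at the warehouse".
So "only" ranges over settings; the rest (Rahul as agent and the sculpture as thing and Amira as recipient) is presupposed.
Fact (7) keeps Rahul as agent and the sculpture as thing and Amira as recipient but has setting = at the depot; that refutes the reply.
(Fact (2) would refute a reading with focus on the recipient — but that is not what the question asks.)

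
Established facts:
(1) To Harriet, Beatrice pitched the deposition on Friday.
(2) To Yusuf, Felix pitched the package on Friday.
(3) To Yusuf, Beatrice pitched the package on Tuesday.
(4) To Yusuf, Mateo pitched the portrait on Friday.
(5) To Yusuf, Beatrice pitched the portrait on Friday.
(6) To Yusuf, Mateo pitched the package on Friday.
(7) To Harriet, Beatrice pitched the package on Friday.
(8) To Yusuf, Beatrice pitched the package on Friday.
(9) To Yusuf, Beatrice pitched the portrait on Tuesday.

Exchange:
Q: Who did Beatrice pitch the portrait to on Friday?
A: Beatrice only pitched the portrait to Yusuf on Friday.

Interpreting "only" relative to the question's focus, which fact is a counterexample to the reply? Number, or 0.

The question "Who did ... to ...?" targets the recipient, so in the reply the focus falls on "Yusuf".
"Only" then excludes alternative recipients while the background — same agent, thing, setting (Beatrice / the portrait / on Friday) — is held fixed.
No listed fact shares that background with another recipient. Nothing contradicts the reply.
(Fact (8) would refute a reading with focus on the thing — but that is not what the question asks.)

0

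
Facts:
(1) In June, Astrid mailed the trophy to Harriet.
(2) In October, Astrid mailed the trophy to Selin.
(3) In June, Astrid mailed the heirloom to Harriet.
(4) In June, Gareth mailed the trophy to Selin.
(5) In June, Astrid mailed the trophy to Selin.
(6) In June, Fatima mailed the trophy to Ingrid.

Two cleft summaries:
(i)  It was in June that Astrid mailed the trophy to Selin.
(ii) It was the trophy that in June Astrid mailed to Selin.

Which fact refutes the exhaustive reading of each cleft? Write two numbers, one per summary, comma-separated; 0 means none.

Summary (i) focuses "in June" (the setting); background agent = Astrid, thing = the trophy, recipient = Selin. Fact (2) matches that background with setting = in October — refutes (i).
Summary (ii) focuses "the trophy" (the thing); background agent = Astrid, recipient = Selin, setting = in June. No fact matches that background with a different thing, so 0.

2, 0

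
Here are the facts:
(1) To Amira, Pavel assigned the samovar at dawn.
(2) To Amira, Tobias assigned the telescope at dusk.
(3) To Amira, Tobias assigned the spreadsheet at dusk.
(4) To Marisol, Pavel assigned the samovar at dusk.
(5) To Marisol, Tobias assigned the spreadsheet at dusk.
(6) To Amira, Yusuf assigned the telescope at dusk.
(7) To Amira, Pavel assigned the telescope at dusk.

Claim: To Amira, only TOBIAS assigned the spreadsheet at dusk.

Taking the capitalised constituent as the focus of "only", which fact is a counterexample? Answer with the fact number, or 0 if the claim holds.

The capitals mark "Tobias" as focus. So "only" rules out other agents, with the rest (same thing, recipient, setting (the spreadsheet / Amira / at dusk)) as background.
No fact matches same thing, recipient, setting (the spreadsheet / Amira / at dusk) with a different agent — every other fact differs on at least one backgrounded slot. So no fact refutes it.

0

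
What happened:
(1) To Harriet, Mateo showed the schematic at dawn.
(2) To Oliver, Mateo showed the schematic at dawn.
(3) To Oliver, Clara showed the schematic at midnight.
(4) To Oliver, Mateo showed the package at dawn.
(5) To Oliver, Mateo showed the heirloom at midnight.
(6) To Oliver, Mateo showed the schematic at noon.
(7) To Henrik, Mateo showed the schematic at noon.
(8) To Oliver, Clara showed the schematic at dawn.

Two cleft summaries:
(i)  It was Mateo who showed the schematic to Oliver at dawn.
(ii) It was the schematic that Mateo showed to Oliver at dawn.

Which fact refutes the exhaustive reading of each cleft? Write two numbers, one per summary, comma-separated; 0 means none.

8, 4

(i): focus "Mateo". Looking for the schematic as thing and Oliver as recipient and at dawn as setting with some other agent — fact (8) has Clara there. Refuted.
(ii): focus "the schematic". Looking for Mateo as agent and Oliver as recipient and at dawn as setting with some other thing — fact (4) has the package there. Refuted.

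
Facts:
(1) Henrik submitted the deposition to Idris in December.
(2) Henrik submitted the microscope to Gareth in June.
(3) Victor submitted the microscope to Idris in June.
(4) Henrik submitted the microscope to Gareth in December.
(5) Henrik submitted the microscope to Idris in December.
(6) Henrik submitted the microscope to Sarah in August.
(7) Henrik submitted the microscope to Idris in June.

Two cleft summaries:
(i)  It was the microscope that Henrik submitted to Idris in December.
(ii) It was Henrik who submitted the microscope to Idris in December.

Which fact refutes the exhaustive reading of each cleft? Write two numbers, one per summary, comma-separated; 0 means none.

1, 0

Summary (i) focuses "the microscope" (the thing); background agent = Henrik, recipient = Idris, setting = in December. Fact (1) matches that background with thing = the deposition — refutes (i).
Summary (ii) focuses "Henrik" (the agent); background thing = the microscope, recipient = Idris, setting = in December. No fact matches that background with a different agent, so 0.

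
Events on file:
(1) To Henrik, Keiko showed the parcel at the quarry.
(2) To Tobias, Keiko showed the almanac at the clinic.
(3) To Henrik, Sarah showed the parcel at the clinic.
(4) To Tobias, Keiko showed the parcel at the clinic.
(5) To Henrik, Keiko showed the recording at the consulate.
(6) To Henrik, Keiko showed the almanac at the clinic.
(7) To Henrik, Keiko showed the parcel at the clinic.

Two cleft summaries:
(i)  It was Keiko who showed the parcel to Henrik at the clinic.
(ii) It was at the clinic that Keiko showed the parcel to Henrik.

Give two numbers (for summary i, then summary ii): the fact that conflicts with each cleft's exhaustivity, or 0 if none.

(i): focus "Keiko". Looking for same thing, recipient, setting (the parcel / Henrik / at the clinic) with some other agent — fact (3) has Sarah there. Refuted.
(ii): focus "at the clinic". Looking for same agent, thing, recipient (Keiko / the parcel / Henrik) with some other setting — fact (1) has at the quarry there. Refuted.

3, 1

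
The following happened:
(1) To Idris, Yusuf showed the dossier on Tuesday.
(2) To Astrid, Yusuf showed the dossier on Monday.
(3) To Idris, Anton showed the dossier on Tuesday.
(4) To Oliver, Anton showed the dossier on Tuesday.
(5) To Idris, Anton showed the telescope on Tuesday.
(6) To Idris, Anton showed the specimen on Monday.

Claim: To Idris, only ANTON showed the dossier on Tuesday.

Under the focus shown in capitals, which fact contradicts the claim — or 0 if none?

1

Focus (in capitals) is "Anton" — the agent. "Only" excludes alternative agents while holding fixed the dossier as thing and Idris as recipient and on Tuesday as setting.
Fact (1) shares the background but differs in agent (Yusuf) — a counterexample.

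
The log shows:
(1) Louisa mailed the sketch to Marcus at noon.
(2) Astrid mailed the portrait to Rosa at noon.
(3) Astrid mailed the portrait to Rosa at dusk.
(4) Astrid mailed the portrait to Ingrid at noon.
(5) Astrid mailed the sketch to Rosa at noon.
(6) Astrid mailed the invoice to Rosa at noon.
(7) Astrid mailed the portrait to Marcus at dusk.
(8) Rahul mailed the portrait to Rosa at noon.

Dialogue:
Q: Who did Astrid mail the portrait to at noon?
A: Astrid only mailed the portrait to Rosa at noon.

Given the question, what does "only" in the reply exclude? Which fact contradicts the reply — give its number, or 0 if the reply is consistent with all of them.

The question "Who did ... to ...?" targets the recipient, so in the reply the focus falls on "Rosa".
So "only" ranges over recipients; the rest (Astrid as agent and the portrait as thing and at noon as setting) is presupposed.
Fact (4) keeps Astrid as agent and the portrait as thing and at noon as setting but has recipient = Ingrid; that refutes the reply.
(Fact (3) would refute a reading with focus on the setting — but that is not what the question asks.)

4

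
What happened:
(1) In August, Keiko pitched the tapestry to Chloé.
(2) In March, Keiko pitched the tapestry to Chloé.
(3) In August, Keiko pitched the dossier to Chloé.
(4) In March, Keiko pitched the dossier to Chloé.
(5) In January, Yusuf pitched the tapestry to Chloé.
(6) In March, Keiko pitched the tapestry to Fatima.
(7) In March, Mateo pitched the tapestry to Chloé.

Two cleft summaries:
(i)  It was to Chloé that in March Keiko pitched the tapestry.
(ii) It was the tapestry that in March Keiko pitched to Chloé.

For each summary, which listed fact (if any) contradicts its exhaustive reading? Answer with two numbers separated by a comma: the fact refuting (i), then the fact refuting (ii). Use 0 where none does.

Summary (i) focuses "Chloé" (the recipient); background same agent, thing, setting (Keiko / the tapestry / in March). Fact (6) matches that background with recipient = Fatima — refutes (i).
Summary (ii) focuses "the tapestry" (the thing); background same agent, recipient, setting (Keiko / Chloé / in March). Fact (4) matches that background with thing = the dossier — refutes (ii).

6, 4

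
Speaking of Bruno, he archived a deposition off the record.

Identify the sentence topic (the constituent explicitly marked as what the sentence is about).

Bruno

The construction explicitly marks "Bruno" as what the sentence is about — the topic.
The remainder of the clause is the comment (what is said about the topic).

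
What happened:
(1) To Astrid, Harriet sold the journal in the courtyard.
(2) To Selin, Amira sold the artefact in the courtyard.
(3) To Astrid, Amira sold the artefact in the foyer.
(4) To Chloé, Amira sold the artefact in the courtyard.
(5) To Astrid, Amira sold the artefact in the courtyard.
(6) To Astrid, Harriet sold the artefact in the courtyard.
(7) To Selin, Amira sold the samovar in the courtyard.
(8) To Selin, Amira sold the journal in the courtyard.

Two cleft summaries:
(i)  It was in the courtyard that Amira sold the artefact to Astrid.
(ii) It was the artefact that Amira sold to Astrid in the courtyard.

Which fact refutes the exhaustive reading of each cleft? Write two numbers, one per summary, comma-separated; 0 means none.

Summary (i) focuses "in the courtyard" (the setting); background agent = Amira, thing = the artefact, recipient = Astrid. Fact (3) matches that background with setting = in the foyer — refutes (i).
Summary (ii) focuses "the artefact" (the thing); background agent = Amira, recipient = Astrid, setting = in the courtyard. No fact matches that background with a different thing, so 0.

3, 0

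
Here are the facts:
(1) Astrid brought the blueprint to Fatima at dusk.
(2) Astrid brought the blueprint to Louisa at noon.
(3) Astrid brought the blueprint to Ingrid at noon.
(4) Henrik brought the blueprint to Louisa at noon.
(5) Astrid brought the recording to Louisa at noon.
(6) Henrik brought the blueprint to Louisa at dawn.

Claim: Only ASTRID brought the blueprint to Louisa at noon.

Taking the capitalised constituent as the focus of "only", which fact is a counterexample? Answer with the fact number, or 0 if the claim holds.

The capitals mark "Astrid" as focus. So "only" rules out other agents, with the rest (the blueprint as thing and Louisa as recipient and at noon as setting) as background.
Fact (4) matches on the blueprint as thing and Louisa as recipient and at noon as setting, but has agent = Henrik instead. That refutes the claim.

4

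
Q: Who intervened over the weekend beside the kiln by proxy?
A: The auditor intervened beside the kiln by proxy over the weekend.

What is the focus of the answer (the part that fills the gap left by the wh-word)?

The wh-word "who" asks about the subject (agent).
In the answer, "by proxy", "over the weekend" and "beside the kiln" are given — repeated from the question.
The constituent filling the subject (agent) gap is "the auditor"; that is the focus and would carry nuclear stress.

the auditor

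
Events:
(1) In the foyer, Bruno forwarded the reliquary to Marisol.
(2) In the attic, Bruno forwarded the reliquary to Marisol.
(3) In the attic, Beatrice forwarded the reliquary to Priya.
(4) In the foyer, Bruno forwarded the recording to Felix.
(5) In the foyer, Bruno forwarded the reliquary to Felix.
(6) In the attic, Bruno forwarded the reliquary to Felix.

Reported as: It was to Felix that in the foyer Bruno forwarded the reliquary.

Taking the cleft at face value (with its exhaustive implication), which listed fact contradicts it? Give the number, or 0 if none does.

The cleft puts "Felix" in focus and presupposes the open proposition with agent = Bruno, thing = the reliquary, setting = in the foyer.
Exhaustivity: Felix is the only recipient satisfying that background.
Fact (1) shares the background but with recipient = Marisol; exhaustivity is violated.

1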